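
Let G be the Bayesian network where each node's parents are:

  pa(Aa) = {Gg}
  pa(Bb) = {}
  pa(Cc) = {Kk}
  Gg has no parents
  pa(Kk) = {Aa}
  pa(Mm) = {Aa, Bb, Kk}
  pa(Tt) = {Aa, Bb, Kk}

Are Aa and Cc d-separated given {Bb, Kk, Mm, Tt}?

Yes — Aa and Cc are d-separated given {Bb, Kk, Mm, Tt}.

There are 5 undirected paths between Aa and Cc; checking each against the conditioning set {Bb, Kk, Mm, Tt}:
Path 1: Aa → Mm ← Bb → Tt ← Kk → Cc
  Bb is a fork here and Bb is conditioned on, so the path is blocked at Bb.
Path 2: Aa → Mm ← Kk → Cc
  Kk is a fork here and Kk is conditioned on, so the path is blocked at Kk.
Path 3: Aa → Tt ← Bb → Mm ← Kk → Cc
  Bb is a fork here and Bb is conditioned on, so the path is blocked at Bb.
Path 4: Aa → Tt ← Kk → Cc
  Kk is a fork here and Kk is conditioned on, so the path is blocked at Kk.
Path 5: Aa → Kk → Cc
  Kk is a chain here and Kk is conditioned on, so the path is blocked at Kk.
Every path is blocked, so Aa and Cc are d-separated given {Bb, Kk, Mm, Tt}.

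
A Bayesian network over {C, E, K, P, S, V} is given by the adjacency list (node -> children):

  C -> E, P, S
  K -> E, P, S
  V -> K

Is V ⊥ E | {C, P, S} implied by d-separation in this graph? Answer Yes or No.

No — V and E are not d-separated given {C, P, S}.

There are 3 undirected paths between V and E; checking each against the conditioning set {C, P, S}:
Path 1: V → K → S ← C → E
  C is a fork here and C is conditioned on, so the path is blocked at C.
Path 2: V → K → P ← C → E
  C is a fork here and C is conditioned on, so the path is blocked at C.
Path 3: V → K → E
  K is a chain and K is not conditioned on — no node blocks this path, so it is active.
Since the path V → K → E is active, V and E are not d-separated given {C, P, S}.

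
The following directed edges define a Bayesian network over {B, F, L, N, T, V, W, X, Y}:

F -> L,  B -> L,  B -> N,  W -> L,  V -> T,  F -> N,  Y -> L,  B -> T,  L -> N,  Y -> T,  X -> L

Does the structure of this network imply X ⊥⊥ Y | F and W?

Yes

4 paths connect X and Y; each must be blocked for d-separation to hold:
Path 1: X → L → N ← B → T ← Y
  N is a collider here and neither N nor any of its descendants is conditioned on, so the collider stays closed — the path is blocked at N.
Path 2: X → L ← F → N ← B → T ← Y
  L is a collider here and neither L nor any of its descendants is conditioned on, so the collider stays closed — the path is blocked at L.
Path 3: X → L ← B → T ← Y
  L is a collider here and neither L nor any of its descendants is conditioned on, so the collider stays closed — the path is blocked at L.
Path 4: X → L ← Y
  L is a collider here and neither L nor any of its descendants is conditioned on, so the collider stays closed — the path is blocked at L.
Every path is blocked, so X and Y are d-separated given {F, W}.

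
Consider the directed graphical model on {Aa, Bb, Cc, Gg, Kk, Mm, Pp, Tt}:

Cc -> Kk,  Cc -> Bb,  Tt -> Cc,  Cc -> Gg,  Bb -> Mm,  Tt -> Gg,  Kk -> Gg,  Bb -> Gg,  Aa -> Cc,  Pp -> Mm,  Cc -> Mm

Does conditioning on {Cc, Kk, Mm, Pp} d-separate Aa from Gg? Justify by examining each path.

No

There are 5 undirected paths between Aa and Gg; checking each against the conditioning set {Cc, Kk, Mm, Pp}:
  1. Aa → Cc → Gg — Cc:chain[blocks] ⇒ blocked
  2. Aa → Cc → Bb → Gg — Cc:chain[blocks]; Bb:chain[open] ⇒ blocked
  3. Aa → Cc → Kk → Gg — Cc:chain[blocks]; Kk:chain[blocks] ⇒ blocked
  4. Aa → Cc ← Tt → Gg — Cc:collider[open]; Tt:fork[open] ⇒ active
  5. Aa → Cc → Mm ← Bb → Gg — Cc:chain[blocks]; Mm:collider[open]; Bb:fork[open] ⇒ blocked
Since the path Aa → Cc ← Tt → Gg is active, Aa and Gg are not d-separated given {Cc, Kk, Mm, Pp}.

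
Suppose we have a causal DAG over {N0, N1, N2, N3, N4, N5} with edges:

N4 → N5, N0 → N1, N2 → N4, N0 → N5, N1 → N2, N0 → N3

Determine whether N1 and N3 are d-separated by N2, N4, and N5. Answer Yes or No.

We examine all 2 paths between N1 and N3:
  1. N1 ← N0 → N3 — N0:fork[open] ⇒ active
  2. N1 → N2 → N4 → N5 ← N0 → N3 — N2:chain[blocks]; N4:chain[blocks]; N5:collider[open]; N0:fork[open] ⇒ blocked
At least one path is unblocked, so d-separation fails.

No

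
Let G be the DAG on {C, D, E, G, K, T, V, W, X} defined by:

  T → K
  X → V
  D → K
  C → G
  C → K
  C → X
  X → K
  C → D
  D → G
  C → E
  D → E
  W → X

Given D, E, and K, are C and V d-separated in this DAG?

Enumerating the 5 paths from C to V and testing each for blocking by {D, E, K}:
Path 1: C → G ← D → K ← X → V
  G is a collider here and neither G nor any of its descendants is conditioned on, so the collider stays closed — the path is blocked at G.
Path 2: C → X → V
  X is a chain and X is not conditioned on — no node blocks this path, so it is active.
Path 3: C → D → K ← X → V
  D is a chain here and D is conditioned on, so the path is blocked at D.
Path 4: C → K ← X → V
  K is a collider and K is conditioned on, which opens it; X is a fork and X is not conditioned on — no node blocks this path, so it is active.
Path 5: C → E ← D → K ← X → V
  D is a fork here and D is conditioned on, so the path is blocked at D.
At least one path is unblocked, so d-separation fails.

No — C and V are not d-separated given {D, E, K}.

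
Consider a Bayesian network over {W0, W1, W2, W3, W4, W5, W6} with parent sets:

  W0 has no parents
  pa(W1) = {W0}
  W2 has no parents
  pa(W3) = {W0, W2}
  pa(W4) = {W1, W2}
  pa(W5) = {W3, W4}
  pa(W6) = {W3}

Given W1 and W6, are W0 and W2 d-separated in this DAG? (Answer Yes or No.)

No

Enumerating the 4 paths from W0 to W2 and testing each for blocking by {W1, W6}:
  1. W0 → W1 → W4 → W5 ← W3 ← W2 — W1:chain[blocks]; W4:chain[open]; W5:collider[blocks]; W3:chain[open] ⇒ blocked
  2. W0 → W1 → W4 ← W2 — W1:chain[blocks]; W4:collider[blocks] ⇒ blocked
  3. W0 → W3 → W5 ← W4 ← W2 — W3:chain[open]; W5:collider[blocks]; W4:chain[open] ⇒ blocked
  4. W0 → W3 ← W2 — W3:collider[open] ⇒ active
Because an active path exists, W0 and W2 are not d-separated.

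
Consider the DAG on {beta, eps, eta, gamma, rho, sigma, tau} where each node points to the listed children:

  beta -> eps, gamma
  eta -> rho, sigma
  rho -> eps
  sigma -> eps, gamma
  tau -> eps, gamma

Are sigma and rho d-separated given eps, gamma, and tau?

No

Enumerating the 4 paths from sigma to rho and testing each for blocking by {eps, gamma, tau}:
  1. sigma → eps ← rho — eps:collider[open] ⇒ active
  2. sigma → gamma ← tau → eps ← rho — gamma:collider[open]; tau:fork[blocks]; eps:collider[open] ⇒ blocked
  3. sigma → gamma ← beta → eps ← rho — gamma:collider[open]; beta:fork[open]; eps:collider[open] ⇒ active
  4. sigma ← eta → rho — eta:fork[open] ⇒ active
Because an active path exists, sigma and rho are not d-separated.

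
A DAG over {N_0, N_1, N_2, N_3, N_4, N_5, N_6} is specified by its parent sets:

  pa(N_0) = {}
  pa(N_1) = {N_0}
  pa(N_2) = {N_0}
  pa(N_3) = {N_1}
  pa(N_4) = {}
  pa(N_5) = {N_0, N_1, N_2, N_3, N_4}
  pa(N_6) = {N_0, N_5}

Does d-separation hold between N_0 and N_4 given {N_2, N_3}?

Yes

Enumerating the 5 paths from N_0 to N_4 and testing each for blocking by {N_2, N_3}:
Path 1: N_0 → N_1 → N_3 → N_5 ← N_4
  N_3 is a chain here and N_3 is conditioned on, so the path is blocked at N_3.
Path 2: N_0 → N_1 → N_5 ← N_4
  N_5 is a collider here and neither N_5 nor any of its descendants is conditioned on, so the collider stays closed — the path is blocked at N_5.
Path 3: N_0 → N_2 → N_5 ← N_4
  N_2 is a chain here and N_2 is conditioned on, so the path is blocked at N_2.
Path 4: N_0 → N_6 ← N_5 ← N_4
  N_6 is a collider here and neither N_6 nor any of its descendants is conditioned on, so the collider stays closed — the path is blocked at N_6.
Path 5: N_0 → N_5 ← N_4
  N_5 is a collider here and neither N_5 nor any of its descendants is conditioned on, so the collider stays closed — the path is blocked at N_5.
Every path is blocked, so N_0 and N_4 are d-separated given {N_2, N_3}.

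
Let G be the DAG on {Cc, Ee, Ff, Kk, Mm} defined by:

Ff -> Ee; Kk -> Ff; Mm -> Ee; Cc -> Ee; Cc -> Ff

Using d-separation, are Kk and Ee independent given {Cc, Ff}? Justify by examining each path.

There are 2 undirected paths between Kk and Ee; checking each against the conditioning set {Cc, Ff}:
Path 1: Kk → Ff → Ee
  Ff is a chain here and Ff is conditioned on, so the path is blocked at Ff.
Path 2: Kk → Ff ← Cc → Ee
  Cc is a fork here and Cc is conditioned on, so the path is blocked at Cc.
Every path is blocked, so Kk and Ee are d-separated given {Cc, Ff}.

Yes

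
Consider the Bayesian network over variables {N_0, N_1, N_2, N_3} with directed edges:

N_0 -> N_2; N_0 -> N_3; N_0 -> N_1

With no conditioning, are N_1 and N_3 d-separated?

No

Only one path connects N_1 and N_3:
  1. N_1 ← N_0 → N_3 — N_0:fork[open] ⇒ active
Because an active path exists, N_1 and N_3 are not d-separated.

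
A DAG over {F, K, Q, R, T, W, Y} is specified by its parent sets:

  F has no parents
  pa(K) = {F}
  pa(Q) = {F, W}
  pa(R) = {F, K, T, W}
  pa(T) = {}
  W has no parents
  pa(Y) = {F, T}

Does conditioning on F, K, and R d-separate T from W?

No — T and W are not d-separated given {F, K, R}.

6 paths connect T and W; each must be blocked for d-separation to hold:
Path 1: T → R ← K ← F → Q ← W
  K is a chain here and K is conditioned on, so the path is blocked at K.
Path 2: T → R ← W
  R is a collider and R is conditioned on, which opens it — no node blocks this path, so it is active.
Path 3: T → R ← F → Q ← W
  F is a fork here and F is conditioned on, so the path is blocked at F.
Path 4: T → Y ← F → R ← W
  Y is a collider here and neither Y nor any of its descendants is conditioned on, so the collider stays closed — the path is blocked at Y.
Path 5: T → Y ← F → K → R ← W
  Y is a collider here and neither Y nor any of its descendants is conditioned on, so the collider stays closed — the path is blocked at Y.
Path 6: T → Y ← F → Q ← W
  Y is a collider here and neither Y nor any of its descendants is conditioned on, so the collider stays closed — the path is blocked at Y.
Because an active path exists, T and W are not d-separated.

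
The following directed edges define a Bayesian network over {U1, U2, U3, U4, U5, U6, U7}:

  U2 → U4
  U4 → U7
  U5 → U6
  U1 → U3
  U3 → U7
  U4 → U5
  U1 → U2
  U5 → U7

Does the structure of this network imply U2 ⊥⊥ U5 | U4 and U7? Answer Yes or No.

There are 4 undirected paths between U2 and U5; checking each against the conditioning set {U4, U7}:
Path 1: U2 → U4 → U5
  U4 is a chain here and U4 is conditioned on, so the path is blocked at U4.
Path 2: U2 → U4 → U7 ← U5
  U4 is a chain here and U4 is conditioned on, so the path is blocked at U4.
Path 3: U2 ← U1 → U3 → U7 ← U4 → U5
  U4 is a fork here and U4 is conditioned on, so the path is blocked at U4.
Path 4: U2 ← U1 → U3 → U7 ← U5
  U1 is a fork and U1 is not conditioned on; U3 is a chain and U3 is not conditioned on; U7 is a collider and U7 is conditioned on, which opens it — no node blocks this path, so it is active.
At least one path is unblocked, so d-separation fails.

No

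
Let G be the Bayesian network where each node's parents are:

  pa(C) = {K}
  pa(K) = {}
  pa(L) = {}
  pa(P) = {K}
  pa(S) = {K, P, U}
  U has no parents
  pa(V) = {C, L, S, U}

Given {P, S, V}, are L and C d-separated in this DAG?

No — L and C are not d-separated given {P, S, V}.

There are 5 undirected paths between L and C; checking each against the conditioning set {P, S, V}:
Path 1: L → V ← C
  V is a collider and V is conditioned on, which opens it — no node blocks this path, so it is active.
Path 2: L → V ← U → S ← K → C
  V is a collider and V is conditioned on, which opens it; U is a fork and U is not conditioned on; S is a collider and S is conditioned on, which opens it; K is a fork and K is not conditioned on — no node blocks this path, so it is active.
Path 3: L → V ← U → S ← P ← K → C
  P is a chain here and P is conditioned on, so the path is blocked at P.
Path 4: L → V ← S ← K → C
  S is a chain here and S is conditioned on, so the path is blocked at S.
Path 5: L → V ← S ← P ← K → C
  S is a chain here and S is conditioned on, so the path is blocked at S.
Because an active path exists, L and C are not d-separated.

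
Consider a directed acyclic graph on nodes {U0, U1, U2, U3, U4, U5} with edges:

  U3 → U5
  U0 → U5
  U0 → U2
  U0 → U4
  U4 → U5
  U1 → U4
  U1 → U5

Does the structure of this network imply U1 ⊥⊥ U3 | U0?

Enumerating the 3 paths from U1 to U3 and testing each for blocking by {U0}:
Path 1: U1 → U4 ← U0 → U5 ← U3
  U4 is a collider here and neither U4 nor any of its descendants is conditioned on, so the collider stays closed — the path is blocked at U4.
Path 2: U1 → U4 → U5 ← U3
  U5 is a collider here and neither U5 nor any of its descendants is conditioned on, so the collider stays closed — the path is blocked at U5.
Path 3: U1 → U5 ← U3
  U5 is a collider here and neither U5 nor any of its descendants is conditioned on, so the collider stays closed — the path is blocked at U5.
Every path is blocked, so U1 and U3 are d-separated given {U0}.

Yes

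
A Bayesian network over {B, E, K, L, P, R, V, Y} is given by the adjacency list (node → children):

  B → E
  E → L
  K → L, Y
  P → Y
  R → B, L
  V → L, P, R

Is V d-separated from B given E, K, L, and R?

Yes

6 paths connect V and B; each must be blocked for d-separation to hold:
  1. V → P → Y ← K → L ← E ← B — P:chain[open]; Y:collider[blocks]; K:fork[blocks]; L:collider[open]; E:chain[blocks] ⇒ blocked
  2. V → P → Y ← K → L ← R → B — P:chain[open]; Y:collider[blocks]; K:fork[blocks]; L:collider[open]; R:fork[blocks] ⇒ blocked
  3. V → R → B — R:chain[blocks] ⇒ blocked
  4. V → R → L ← E ← B — R:chain[blocks]; L:collider[open]; E:chain[blocks] ⇒ blocked
  5. V → L ← E ← B — L:collider[open]; E:chain[blocks] ⇒ blocked
  6. V → L ← R → B — L:collider[open]; R:fork[blocks] ⇒ blocked
Since every path is blocked, d-separation holds.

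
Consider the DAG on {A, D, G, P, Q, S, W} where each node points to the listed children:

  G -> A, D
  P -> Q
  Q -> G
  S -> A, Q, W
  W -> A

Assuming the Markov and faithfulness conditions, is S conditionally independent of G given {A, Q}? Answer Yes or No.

There are 3 undirected paths between S and G; checking each against the conditioning set {A, Q}:
Path 1: S → Q → G
  Q is a chain here and Q is conditioned on, so the path is blocked at Q.
Path 2: S → W → A ← G
  W is a chain and W is not conditioned on; A is a collider and A is conditioned on, which opens it — no node blocks this path, so it is active.
Path 3: S → A ← G
  A is a collider and A is conditioned on, which opens it — no node blocks this path, so it is active.
Because an active path exists, S and G are not d-separated.

No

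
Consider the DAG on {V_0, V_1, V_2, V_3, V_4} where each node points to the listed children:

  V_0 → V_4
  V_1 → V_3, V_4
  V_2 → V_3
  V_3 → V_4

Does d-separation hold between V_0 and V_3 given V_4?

We examine all 2 paths between V_0 and V_3:
Path 1: V_0 → V_4 ← V_3
  V_4 is a collider and V_4 is conditioned on, which opens it — no node blocks this path, so it is active.
Path 2: V_0 → V_4 ← V_1 → V_3
  V_4 is a collider and V_4 is conditioned on, which opens it; V_1 is a fork and V_1 is not conditioned on — no node blocks this path, so it is active.
At least one path is unblocked, so d-separation fails.

No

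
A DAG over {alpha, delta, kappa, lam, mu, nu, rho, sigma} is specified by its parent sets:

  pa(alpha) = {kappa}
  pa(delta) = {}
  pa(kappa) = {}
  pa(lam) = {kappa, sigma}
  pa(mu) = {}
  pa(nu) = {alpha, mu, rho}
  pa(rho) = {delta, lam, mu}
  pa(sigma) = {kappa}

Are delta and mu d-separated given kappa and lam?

We examine all 4 paths between delta and mu:
Path 1: delta → rho ← lam ← kappa → alpha → nu ← mu
  rho is a collider here and neither rho nor any of its descendants is conditioned on, so the collider stays closed — the path is blocked at rho.
Path 2: delta → rho ← lam ← sigma ← kappa → alpha → nu ← mu
  rho is a collider here and neither rho nor any of its descendants is conditioned on, so the collider stays closed — the path is blocked at rho.
Path 3: delta → rho ← mu
  rho is a collider here and neither rho nor any of its descendants is conditioned on, so the collider stays closed — the path is blocked at rho.
Path 4: delta → rho → nu ← mu
  nu is a collider here and neither nu nor any of its descendants is conditioned on, so the collider stays closed — the path is blocked at nu.
All paths are blocked; delta ⊥ mu | {kappa, lam} holds.

Yes — delta and mu are d-separated given {kappa, lam}.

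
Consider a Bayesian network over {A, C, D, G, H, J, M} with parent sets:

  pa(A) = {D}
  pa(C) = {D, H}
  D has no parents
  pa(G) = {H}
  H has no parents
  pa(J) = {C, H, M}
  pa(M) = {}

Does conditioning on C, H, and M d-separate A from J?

Yes — A and J are d-separated given {C, H, M}.

2 paths connect A and J; each must be blocked for d-separation to hold:
Path 1: A ← D → C ← H → J
  H is a fork here and H is conditioned on, so the path is blocked at H.
Path 2: A ← D → C → J
  C is a chain here and C is conditioned on, so the path is blocked at C.
All paths are blocked; A ⊥ J | {C, H, M} holds.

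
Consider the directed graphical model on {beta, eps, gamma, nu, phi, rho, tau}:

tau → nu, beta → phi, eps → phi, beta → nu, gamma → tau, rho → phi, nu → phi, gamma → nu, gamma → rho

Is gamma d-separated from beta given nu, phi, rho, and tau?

No

There are 6 undirected paths between gamma and beta; checking each against the conditioning set {nu, phi, rho, tau}:
Path 1: gamma → nu ← beta
  nu is a collider and nu is conditioned on, which opens it — no node blocks this path, so it is active.
Path 2: gamma → nu → phi ← beta
  nu is a chain here and nu is conditioned on, so the path is blocked at nu.
Path 3: gamma → rho → phi ← nu ← beta
  rho is a chain here and rho is conditioned on, so the path is blocked at rho.
Path 4: gamma → rho → phi ← beta
  rho is a chain here and rho is conditioned on, so the path is blocked at rho.
Path 5: gamma → tau → nu ← beta
  tau is a chain here and tau is conditioned on, so the path is blocked at tau.
Path 6: gamma → tau → nu → phi ← beta
  tau is a chain here and tau is conditioned on, so the path is blocked at tau.
Because an active path exists, gamma and beta are not d-separated.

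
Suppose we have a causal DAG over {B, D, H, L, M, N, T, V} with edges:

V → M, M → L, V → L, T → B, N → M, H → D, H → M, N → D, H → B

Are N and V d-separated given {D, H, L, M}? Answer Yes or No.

There are 4 undirected paths between N and V; checking each against the conditioning set {D, H, L, M}:
Path 1: N → D ← H → M → L ← V
  H is a fork here and H is conditioned on, so the path is blocked at H.
Path 2: N → D ← H → M ← V
  H is a fork here and H is conditioned on, so the path is blocked at H.
Path 3: N → M → L ← V
  M is a chain here and M is conditioned on, so the path is blocked at M.
Path 4: N → M ← V
  M is a collider and M is conditioned on, which opens it — no node blocks this path, so it is active.
At least one path is unblocked, so d-separation fails.

No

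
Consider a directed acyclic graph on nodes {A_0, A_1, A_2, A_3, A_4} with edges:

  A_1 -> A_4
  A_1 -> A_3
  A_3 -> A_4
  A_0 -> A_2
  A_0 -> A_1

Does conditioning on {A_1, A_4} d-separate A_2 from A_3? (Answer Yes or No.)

Enumerating the 2 paths from A_2 to A_3 and testing each for blocking by {A_1, A_4}:
Path 1: A_2 ← A_0 → A_1 → A_3
  A_1 is a chain here and A_1 is conditioned on, so the path is blocked at A_1.
Path 2: A_2 ← A_0 → A_1 → A_4 ← A_3
  A_1 is a chain here and A_1 is conditioned on, so the path is blocked at A_1.
All paths are blocked; A_2 ⊥ A_3 | {A_1, A_4} holds.

Yes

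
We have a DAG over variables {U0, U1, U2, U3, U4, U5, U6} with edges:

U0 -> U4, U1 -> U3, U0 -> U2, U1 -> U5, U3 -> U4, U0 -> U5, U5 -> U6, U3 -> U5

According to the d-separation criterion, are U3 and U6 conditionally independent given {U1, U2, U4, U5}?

Yes

Enumerating the 3 paths from U3 to U6 and testing each for blocking by {U1, U2, U4, U5}:
  1. U3 ← U1 → U5 → U6 — U1:fork[blocks]; U5:chain[blocks] ⇒ blocked
  2. U3 → U5 → U6 — U5:chain[blocks] ⇒ blocked
  3. U3 → U4 ← U0 → U5 → U6 — U4:collider[open]; U0:fork[open]; U5:chain[blocks] ⇒ blocked
All paths are blocked; U3 ⊥ U6 | {U1, U2, U4, U5} holds.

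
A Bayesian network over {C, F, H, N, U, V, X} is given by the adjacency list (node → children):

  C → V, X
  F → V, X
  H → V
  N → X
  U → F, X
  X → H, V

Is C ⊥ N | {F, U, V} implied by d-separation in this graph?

No

5 paths connect C and N; each must be blocked for d-separation to hold:
  1. C → X ← N — X:collider[open] ⇒ active
  2. C → V ← X ← N — V:collider[open]; X:chain[open] ⇒ active
  3. C → V ← F → X ← N — V:collider[open]; F:fork[blocks]; X:collider[open] ⇒ blocked
  4. C → V ← F ← U → X ← N — V:collider[open]; F:chain[blocks]; U:fork[blocks]; X:collider[open] ⇒ blocked
  5. C → V ← H ← X ← N — V:collider[open]; H:chain[open]; X:chain[open] ⇒ active
At least one path is unblocked, so d-separation fails.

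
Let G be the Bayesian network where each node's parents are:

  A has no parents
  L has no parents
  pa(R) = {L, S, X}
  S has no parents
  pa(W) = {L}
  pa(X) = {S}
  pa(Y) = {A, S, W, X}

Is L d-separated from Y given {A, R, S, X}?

We examine all 5 paths between L and Y:
Path 1: L → R ← X ← S → Y
  X is a chain here and X is conditioned on, so the path is blocked at X.
Path 2: L → R ← X → Y
  X is a fork here and X is conditioned on, so the path is blocked at X.
Path 3: L → R ← S → X → Y
  S is a fork here and S is conditioned on, so the path is blocked at S.
Path 4: L → R ← S → Y
  S is a fork here and S is conditioned on, so the path is blocked at S.
Path 5: L → W → Y
  W is a chain and W is not conditioned on — no node blocks this path, so it is active.
At least one path is unblocked, so d-separation fails.

No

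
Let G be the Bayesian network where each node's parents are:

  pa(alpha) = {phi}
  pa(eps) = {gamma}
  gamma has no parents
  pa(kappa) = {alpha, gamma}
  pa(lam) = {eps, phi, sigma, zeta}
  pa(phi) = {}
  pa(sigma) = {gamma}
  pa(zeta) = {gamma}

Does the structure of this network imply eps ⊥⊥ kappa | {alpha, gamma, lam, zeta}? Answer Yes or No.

We examine all 6 paths between eps and kappa:
  1. eps ← gamma → kappa — gamma:fork[blocks] ⇒ blocked
  2. eps ← gamma → zeta → lam ← phi → alpha → kappa — gamma:fork[blocks]; zeta:chain[blocks]; lam:collider[open]; phi:fork[open]; alpha:chain[blocks] ⇒ blocked
  3. eps ← gamma → sigma → lam ← phi → alpha → kappa — gamma:fork[blocks]; sigma:chain[open]; lam:collider[open]; phi:fork[open]; alpha:chain[blocks] ⇒ blocked
  4. eps → lam ← phi → alpha → kappa — lam:collider[open]; phi:fork[open]; alpha:chain[blocks] ⇒ blocked
  5. eps → lam ← zeta ← gamma → kappa — lam:collider[open]; zeta:chain[blocks]; gamma:fork[blocks] ⇒ blocked
  6. eps → lam ← sigma ← gamma → kappa — lam:collider[open]; sigma:chain[open]; gamma:fork[blocks] ⇒ blocked
Since every path is blocked, d-separation holds.

Yes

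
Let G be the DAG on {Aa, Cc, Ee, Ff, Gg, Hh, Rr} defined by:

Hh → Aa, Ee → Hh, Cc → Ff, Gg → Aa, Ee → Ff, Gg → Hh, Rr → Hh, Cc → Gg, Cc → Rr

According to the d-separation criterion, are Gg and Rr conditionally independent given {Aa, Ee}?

We examine all 6 paths between Gg and Rr:
  1. Gg ← Cc → Ff ← Ee → Hh ← Rr — Cc:fork[open]; Ff:collider[blocks]; Ee:fork[blocks]; Hh:collider[open] ⇒ blocked
  2. Gg ← Cc → Rr — Cc:fork[open] ⇒ active
  3. Gg → Aa ← Hh ← Rr — Aa:collider[open]; Hh:chain[open] ⇒ active
  4. Gg → Aa ← Hh ← Ee → Ff ← Cc → Rr — Aa:collider[open]; Hh:chain[open]; Ee:fork[blocks]; Ff:collider[blocks]; Cc:fork[open] ⇒ blocked
  5. Gg → Hh ← Rr — Hh:collider[open] ⇒ active
  6. Gg → Hh ← Ee → Ff ← Cc → Rr — Hh:collider[open]; Ee:fork[blocks]; Ff:collider[blocks]; Cc:fork[open] ⇒ blocked
Since the path Gg ← Cc → Rr is active, Gg and Rr are not d-separated given {Aa, Ee}.

No — Gg and Rr are not d-separated given {Aa, Ee}.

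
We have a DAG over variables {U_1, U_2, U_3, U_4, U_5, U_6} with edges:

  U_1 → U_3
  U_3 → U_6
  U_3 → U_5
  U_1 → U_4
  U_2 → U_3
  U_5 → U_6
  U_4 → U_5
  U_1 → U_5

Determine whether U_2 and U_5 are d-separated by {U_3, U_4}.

No — U_2 and U_5 are not d-separated given {U_3, U_4}.

There are 4 undirected paths between U_2 and U_5; checking each against the conditioning set {U_3, U_4}:
Path 1: U_2 → U_3 → U_6 ← U_5
  U_3 is a chain here and U_3 is conditioned on, so the path is blocked at U_3.
Path 2: U_2 → U_3 → U_5
  U_3 is a chain here and U_3 is conditioned on, so the path is blocked at U_3.
Path 3: U_2 → U_3 ← U_1 → U_5
  U_3 is a collider and U_3 is conditioned on, which opens it; U_1 is a fork and U_1 is not conditioned on — no node blocks this path, so it is active.
Path 4: U_2 → U_3 ← U_1 → U_4 → U_5
  U_4 is a chain here and U_4 is conditioned on, so the path is blocked at U_4.
Since the path U_2 → U_3 ← U_1 → U_5 is active, U_2 and U_5 are not d-separated given {U_3, U_4}.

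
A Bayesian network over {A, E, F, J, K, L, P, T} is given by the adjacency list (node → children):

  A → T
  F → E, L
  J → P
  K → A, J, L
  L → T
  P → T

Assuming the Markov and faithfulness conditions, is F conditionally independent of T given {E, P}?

No

3 paths connect F and T; each must be blocked for d-separation to hold:
Path 1: F → L → T
  L is a chain and L is not conditioned on — no node blocks this path, so it is active.
Path 2: F → L ← K → A → T
  L is a collider here and neither L nor any of its descendants is conditioned on, so the collider stays closed — the path is blocked at L.
Path 3: F → L ← K → J → P → T
  L is a collider here and neither L nor any of its descendants is conditioned on, so the collider stays closed — the path is blocked at L.
At least one path is unblocked, so d-separation fails.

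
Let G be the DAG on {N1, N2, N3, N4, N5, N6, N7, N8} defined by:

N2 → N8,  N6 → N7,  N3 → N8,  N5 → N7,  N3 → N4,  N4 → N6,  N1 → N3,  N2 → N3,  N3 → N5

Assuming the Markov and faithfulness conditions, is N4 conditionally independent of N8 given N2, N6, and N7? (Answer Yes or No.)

4 paths connect N4 and N8; each must be blocked for d-separation to hold:
Path 1: N4 ← N3 → N8
  N3 is a fork and N3 is not conditioned on — no node blocks this path, so it is active.
Path 2: N4 ← N3 ← N2 → N8
  N2 is a fork here and N2 is conditioned on, so the path is blocked at N2.
Path 3: N4 → N6 → N7 ← N5 ← N3 → N8
  N6 is a chain here and N6 is conditioned on, so the path is blocked at N6.
Path 4: N4 → N6 → N7 ← N5 ← N3 ← N2 → N8
  N6 is a chain here and N6 is conditioned on, so the path is blocked at N6.
At least one path is unblocked, so d-separation fails.

No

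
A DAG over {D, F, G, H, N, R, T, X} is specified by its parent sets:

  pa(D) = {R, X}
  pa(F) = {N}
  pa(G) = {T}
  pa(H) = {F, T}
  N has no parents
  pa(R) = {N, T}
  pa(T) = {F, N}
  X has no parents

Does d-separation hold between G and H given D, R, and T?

Yes

Enumerating the 4 paths from G to H and testing each for blocking by {D, R, T}:
  1. G ← T ← N → F → H — T:chain[blocks]; N:fork[open]; F:chain[open] ⇒ blocked
  2. G ← T ← F → H — T:chain[blocks]; F:fork[open] ⇒ blocked
  3. G ← T → R ← N → F → H — T:fork[blocks]; R:collider[open]; N:fork[open]; F:chain[open] ⇒ blocked
  4. G ← T → H — T:fork[blocks] ⇒ blocked
Every path is blocked, so G and H are d-separated given {D, R, T}.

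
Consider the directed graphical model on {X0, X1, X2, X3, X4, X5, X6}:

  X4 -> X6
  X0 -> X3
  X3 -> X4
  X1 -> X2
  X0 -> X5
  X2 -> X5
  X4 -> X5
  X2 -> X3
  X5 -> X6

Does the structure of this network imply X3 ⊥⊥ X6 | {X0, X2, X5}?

Enumerating the 6 paths from X3 to X6 and testing each for blocking by {X0, X2, X5}:
Path 1: X3 ← X2 → X5 → X6
  X2 is a fork here and X2 is conditioned on, so the path is blocked at X2.
Path 2: X3 ← X2 → X5 ← X4 → X6
  X2 is a fork here and X2 is conditioned on, so the path is blocked at X2.
Path 3: X3 ← X0 → X5 → X6
  X0 is a fork here and X0 is conditioned on, so the path is blocked at X0.
Path 4: X3 ← X0 → X5 ← X4 → X6
  X0 is a fork here and X0 is conditioned on, so the path is blocked at X0.
Path 5: X3 → X4 → X5 → X6
  X5 is a chain here and X5 is conditioned on, so the path is blocked at X5.
Path 6: X3 → X4 → X6
  X4 is a chain and X4 is not conditioned on — no node blocks this path, so it is active.
Since the path X3 → X4 → X6 is active, X3 and X6 are not d-separated given {X0, X2, X5}.

No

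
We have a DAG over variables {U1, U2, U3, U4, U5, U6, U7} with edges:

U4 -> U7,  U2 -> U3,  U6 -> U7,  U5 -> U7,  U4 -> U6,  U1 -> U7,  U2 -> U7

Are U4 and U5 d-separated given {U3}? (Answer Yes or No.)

Enumerating the 2 paths from U4 to U5 and testing each for blocking by {U3}:
Path 1: U4 → U6 → U7 ← U5
  U7 is a collider here and neither U7 nor any of its descendants is conditioned on, so the collider stays closed — the path is blocked at U7.
Path 2: U4 → U7 ← U5
  U7 is a collider here and neither U7 nor any of its descendants is conditioned on, so the collider stays closed — the path is blocked at U7.
All paths are blocked; U4 ⊥ U5 | {U3} holds.

Yes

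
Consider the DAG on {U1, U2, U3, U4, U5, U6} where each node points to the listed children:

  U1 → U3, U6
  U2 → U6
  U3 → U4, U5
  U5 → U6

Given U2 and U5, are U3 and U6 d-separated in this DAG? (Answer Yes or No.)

No

Enumerating the 2 paths from U3 to U6 and testing each for blocking by {U2, U5}:
Path 1: U3 ← U1 → U6
  U1 is a fork and U1 is not conditioned on — no node blocks this path, so it is active.
Path 2: U3 → U5 → U6
  U5 is a chain here and U5 is conditioned on, so the path is blocked at U5.
Since the path U3 ← U1 → U6 is active, U3 and U6 are not d-separated given {U2, U5}.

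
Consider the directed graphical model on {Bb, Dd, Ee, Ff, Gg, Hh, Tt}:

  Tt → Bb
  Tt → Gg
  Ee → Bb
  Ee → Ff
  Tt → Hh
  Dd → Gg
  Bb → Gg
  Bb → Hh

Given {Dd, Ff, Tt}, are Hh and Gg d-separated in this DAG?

We examine all 4 paths between Hh and Gg:
Path 1: Hh ← Bb → Gg
  Bb is a fork and Bb is not conditioned on — no node blocks this path, so it is active.
Path 2: Hh ← Bb ← Tt → Gg
  Tt is a fork here and Tt is conditioned on, so the path is blocked at Tt.
Path 3: Hh ← Tt → Gg
  Tt is a fork here and Tt is conditioned on, so the path is blocked at Tt.
Path 4: Hh ← Tt → Bb → Gg
  Tt is a fork here and Tt is conditioned on, so the path is blocked at Tt.
Since the path Hh ← Bb → Gg is active, Hh and Gg are not d-separated given {Dd, Ff, Tt}.

No — Hh and Gg are not d-separated given {Dd, Ff, Tt}.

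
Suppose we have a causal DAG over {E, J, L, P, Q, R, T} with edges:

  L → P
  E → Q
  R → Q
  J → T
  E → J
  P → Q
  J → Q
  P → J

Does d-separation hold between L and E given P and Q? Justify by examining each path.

We examine all 4 paths between L and E:
Path 1: L → P → J ← E
  P is a chain here and P is conditioned on, so the path is blocked at P.
Path 2: L → P → J → Q ← E
  P is a chain here and P is conditioned on, so the path is blocked at P.
Path 3: L → P → Q ← E
  P is a chain here and P is conditioned on, so the path is blocked at P.
Path 4: L → P → Q ← J ← E
  P is a chain here and P is conditioned on, so the path is blocked at P.
Since every path is blocked, d-separation holds.

Yes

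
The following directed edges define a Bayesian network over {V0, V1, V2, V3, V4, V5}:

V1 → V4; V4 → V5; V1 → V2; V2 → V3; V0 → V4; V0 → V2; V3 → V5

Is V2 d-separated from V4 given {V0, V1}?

Yes — V2 and V4 are d-separated given {V0, V1}.

Enumerating the 3 paths from V2 to V4 and testing each for blocking by {V0, V1}:
Path 1: V2 ← V1 → V4
  V1 is a fork here and V1 is conditioned on, so the path is blocked at V1.
Path 2: V2 → V3 → V5 ← V4
  V5 is a collider here and neither V5 nor any of its descendants is conditioned on, so the collider stays closed — the path is blocked at V5.
Path 3: V2 ← V0 → V4
  V0 is a fork here and V0 is conditioned on, so the path is blocked at V0.
Since every path is blocked, d-separation holds.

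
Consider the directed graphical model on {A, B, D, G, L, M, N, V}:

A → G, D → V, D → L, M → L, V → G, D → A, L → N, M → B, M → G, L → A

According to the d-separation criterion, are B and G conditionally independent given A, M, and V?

Yes

Enumerating the 5 paths from B to G and testing each for blocking by {A, M, V}:
  1. B ← M → G — M:fork[blocks] ⇒ blocked
  2. B ← M → L → A ← D → V → G — M:fork[blocks]; L:chain[open]; A:collider[open]; D:fork[open]; V:chain[blocks] ⇒ blocked
  3. B ← M → L → A → G — M:fork[blocks]; L:chain[open]; A:chain[blocks] ⇒ blocked
  4. B ← M → L ← D → A → G — M:fork[blocks]; L:collider[open]; D:fork[open]; A:chain[blocks] ⇒ blocked
  5. B ← M → L ← D → V → G — M:fork[blocks]; L:collider[open]; D:fork[open]; V:chain[blocks] ⇒ blocked
Since every path is blocked, d-separation holds.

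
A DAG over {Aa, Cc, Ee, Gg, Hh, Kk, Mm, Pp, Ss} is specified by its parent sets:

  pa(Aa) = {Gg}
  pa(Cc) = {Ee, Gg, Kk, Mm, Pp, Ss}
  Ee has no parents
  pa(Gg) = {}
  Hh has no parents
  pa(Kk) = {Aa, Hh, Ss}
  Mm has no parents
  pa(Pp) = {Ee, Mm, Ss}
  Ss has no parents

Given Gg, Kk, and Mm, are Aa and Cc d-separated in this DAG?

We examine all 6 paths between Aa and Cc:
Path 1: Aa ← Gg → Cc
  Gg is a fork here and Gg is conditioned on, so the path is blocked at Gg.
Path 2: Aa → Kk → Cc
  Kk is a chain here and Kk is conditioned on, so the path is blocked at Kk.
Path 3: Aa → Kk ← Ss → Cc
  Kk is a collider and Kk is conditioned on, which opens it; Ss is a fork and Ss is not conditioned on — no node blocks this path, so it is active.
Path 4: Aa → Kk ← Ss → Pp ← Ee → Cc
  Pp is a collider here and neither Pp nor any of its descendants is conditioned on, so the collider stays closed — the path is blocked at Pp.
Path 5: Aa → Kk ← Ss → Pp → Cc
  Kk is a collider and Kk is conditioned on, which opens it; Ss is a fork and Ss is not conditioned on; Pp is a chain and Pp is not conditioned on — no node blocks this path, so it is active.
Path 6: Aa → Kk ← Ss → Pp ← Mm → Cc
  Pp is a collider here and neither Pp nor any of its descendants is conditioned on, so the collider stays closed — the path is blocked at Pp.
Since the path Aa → Kk ← Ss → Cc is active, Aa and Cc are not d-separated given {Gg, Kk, Mm}.

No — Aa and Cc are not d-separated given {Gg, Kk, Mm}.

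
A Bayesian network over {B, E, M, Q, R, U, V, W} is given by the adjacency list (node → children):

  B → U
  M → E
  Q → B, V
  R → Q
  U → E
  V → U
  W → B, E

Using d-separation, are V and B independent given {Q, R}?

3 paths connect V and B; each must be blocked for d-separation to hold:
Path 1: V → U → E ← W → B
  E is a collider here and neither E nor any of its descendants is conditioned on, so the collider stays closed — the path is blocked at E.
Path 2: V → U ← B
  U is a collider here and neither U nor any of its descendants is conditioned on, so the collider stays closed — the path is blocked at U.
Path 3: V ← Q → B
  Q is a fork here and Q is conditioned on, so the path is blocked at Q.
All paths are blocked; V ⊥ B | {Q, R} holds.

Yes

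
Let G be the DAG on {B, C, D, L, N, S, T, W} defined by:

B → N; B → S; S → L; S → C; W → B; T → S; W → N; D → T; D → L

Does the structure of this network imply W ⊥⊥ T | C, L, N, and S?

No

There are 4 undirected paths between W and T; checking each against the conditioning set {C, L, N, S}:
  1. W → N ← B → S → L ← D → T — N:collider[open]; B:fork[open]; S:chain[blocks]; L:collider[open]; D:fork[open] ⇒ blocked
  2. W → N ← B → S ← T — N:collider[open]; B:fork[open]; S:collider[open] ⇒ active
  3. W → B → S → L ← D → T — B:chain[open]; S:chain[blocks]; L:collider[open]; D:fork[open] ⇒ blocked
  4. W → B → S ← T — B:chain[open]; S:collider[open] ⇒ active
At least one path is unblocked, so d-separation fails.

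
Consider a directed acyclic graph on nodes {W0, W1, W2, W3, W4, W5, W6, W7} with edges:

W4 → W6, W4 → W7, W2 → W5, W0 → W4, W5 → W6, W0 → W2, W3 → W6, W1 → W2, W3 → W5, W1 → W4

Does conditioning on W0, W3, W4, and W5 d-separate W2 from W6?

There are 4 undirected paths between W2 and W6; checking each against the conditioning set {W0, W3, W4, W5}:
Path 1: W2 → W5 → W6
  W5 is a chain here and W5 is conditioned on, so the path is blocked at W5.
Path 2: W2 → W5 ← W3 → W6
  W3 is a fork here and W3 is conditioned on, so the path is blocked at W3.
Path 3: W2 ← W1 → W4 → W6
  W4 is a chain here and W4 is conditioned on, so the path is blocked at W4.
Path 4: W2 ← W0 → W4 → W6
  W0 is a fork here and W0 is conditioned on, so the path is blocked at W0.
Every path is blocked, so W2 and W6 are d-separated given {W0, W3, W4, W5}.

Yes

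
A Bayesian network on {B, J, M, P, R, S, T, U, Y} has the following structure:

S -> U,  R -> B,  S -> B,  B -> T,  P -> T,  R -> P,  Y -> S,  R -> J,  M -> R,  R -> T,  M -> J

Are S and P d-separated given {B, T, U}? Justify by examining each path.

There are 4 undirected paths between S and P; checking each against the conditioning set {B, T, U}:
Path 1: S → B ← R → T ← P
  B is a collider and B is conditioned on, which opens it; R is a fork and R is not conditioned on; T is a collider and T is conditioned on, which opens it — no node blocks this path, so it is active.
Path 2: S → B ← R → P
  B is a collider and B is conditioned on, which opens it; R is a fork and R is not conditioned on — no node blocks this path, so it is active.
Path 3: S → B → T ← R → P
  B is a chain here and B is conditioned on, so the path is blocked at B.
Path 4: S → B → T ← P
  B is a chain here and B is conditioned on, so the path is blocked at B.
Because an active path exists, S and P are not d-separated.

No — S and P are not d-separated given {B, T, U}.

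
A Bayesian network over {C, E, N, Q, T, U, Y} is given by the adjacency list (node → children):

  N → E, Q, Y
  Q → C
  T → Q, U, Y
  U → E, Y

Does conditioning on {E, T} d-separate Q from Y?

6 paths connect Q and Y; each must be blocked for d-separation to hold:
Path 1: Q ← N → Y
  N is a fork and N is not conditioned on — no node blocks this path, so it is active.
Path 2: Q ← N → E ← U → Y
  N is a fork and N is not conditioned on; E is a collider and E is conditioned on, which opens it; U is a fork and U is not conditioned on — no node blocks this path, so it is active.
Path 3: Q ← N → E ← U ← T → Y
  T is a fork here and T is conditioned on, so the path is blocked at T.
Path 4: Q ← T → Y
  T is a fork here and T is conditioned on, so the path is blocked at T.
Path 5: Q ← T → U → Y
  T is a fork here and T is conditioned on, so the path is blocked at T.
Path 6: Q ← T → U → E ← N → Y
  T is a fork here and T is conditioned on, so the path is blocked at T.
At least one path is unblocked, so d-separation fails.

No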